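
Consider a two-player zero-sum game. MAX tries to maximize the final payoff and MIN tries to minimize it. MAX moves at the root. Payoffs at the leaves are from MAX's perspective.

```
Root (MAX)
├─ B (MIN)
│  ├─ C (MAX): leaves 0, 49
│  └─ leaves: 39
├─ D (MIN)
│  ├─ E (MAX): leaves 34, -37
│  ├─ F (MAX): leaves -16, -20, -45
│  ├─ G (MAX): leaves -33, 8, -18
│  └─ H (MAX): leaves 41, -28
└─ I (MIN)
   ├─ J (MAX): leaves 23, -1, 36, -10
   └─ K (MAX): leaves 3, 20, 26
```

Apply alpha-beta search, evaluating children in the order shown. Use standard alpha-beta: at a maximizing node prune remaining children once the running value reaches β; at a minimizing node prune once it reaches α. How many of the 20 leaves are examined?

C [α=-∞,β=+∞]: v=49
B [α=-∞,β=+∞]: v=39
E [α=39,β=+∞]: v=34
D [α=39,β=+∞]: v=34 after child 1 ≤ α → α-cutoff, skip 3
J [α=39,β=+∞]: v=36
I [α=39,β=+∞]: v=36 after child 1 ≤ α → α-cutoff, skip 1
Root [α=-∞,β=+∞]: v=39
Leaves evaluated: 9 of 20.

9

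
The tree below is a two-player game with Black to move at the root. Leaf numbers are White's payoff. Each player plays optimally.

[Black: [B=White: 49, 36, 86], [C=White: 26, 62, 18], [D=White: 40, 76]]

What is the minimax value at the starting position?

B (White): max(49, 36, 86) = 86
C (White): max(26, 62, 18) = 62
D (White): max(40, 76) = 76
Root (Black): min(86, 62, 76) = 62

62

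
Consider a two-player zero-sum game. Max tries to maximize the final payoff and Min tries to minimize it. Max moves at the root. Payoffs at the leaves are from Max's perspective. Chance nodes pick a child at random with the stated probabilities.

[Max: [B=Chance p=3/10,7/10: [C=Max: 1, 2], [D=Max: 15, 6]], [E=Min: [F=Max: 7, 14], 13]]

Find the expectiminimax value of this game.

C (Max): max(1, 2) = 2
D (Max): max(15, 6) = 15
B (Chance): 3/10·2 + 7/10·15 = 11.1
F (Max): max(7, 14) = 14
E (Min): min(14, 13) = 13
Root (Max): max(11.1, 13) = 13

13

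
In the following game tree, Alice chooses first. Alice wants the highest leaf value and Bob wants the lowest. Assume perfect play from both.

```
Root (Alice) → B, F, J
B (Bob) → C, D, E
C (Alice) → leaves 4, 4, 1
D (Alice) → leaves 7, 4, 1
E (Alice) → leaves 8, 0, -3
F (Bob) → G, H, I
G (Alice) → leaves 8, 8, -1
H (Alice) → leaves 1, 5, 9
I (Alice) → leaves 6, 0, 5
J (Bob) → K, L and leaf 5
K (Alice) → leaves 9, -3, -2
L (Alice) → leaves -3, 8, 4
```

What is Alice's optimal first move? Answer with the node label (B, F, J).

C (Alice): max(4, 4, 1) = 4
D (Alice): max(7, 4, 1) = 7
E (Alice): max(8, 0, -3) = 8
B (Bob): min(4, 7, 8) = 4
G (Alice): max(8, 8, -1) = 8
H (Alice): max(1, 5, 9) = 9
I (Alice): max(6, 0, 5) = 6
F (Bob): min(8, 9, 6) = 6
K (Alice): max(9, -3, -2) = 9
L (Alice): max(-3, 8, 4) = 8
J (Bob): min(9, 8, 5) = 5
Root (Alice): max(4, 6, 5) = 6
Alice picks the child with the highest value: F (value 6).

F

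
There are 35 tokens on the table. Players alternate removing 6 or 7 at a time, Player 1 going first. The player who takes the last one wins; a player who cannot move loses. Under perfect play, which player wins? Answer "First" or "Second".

i:   0  1  2  3  4  5  6  7  8  9 10 11 12 13 14 15 16 17 18 19 20 21 22 23 24 25 26 27 28 29 30 31 32 33 34 35
     L  L  L  L  L  L  W  W  W  W  W  W  W  L  L  L  L  L  L  W  W  W  W  W  W  W  L  L  L  L  L  L  W  W  W  W
Position 35 is W, so the first player wins.

First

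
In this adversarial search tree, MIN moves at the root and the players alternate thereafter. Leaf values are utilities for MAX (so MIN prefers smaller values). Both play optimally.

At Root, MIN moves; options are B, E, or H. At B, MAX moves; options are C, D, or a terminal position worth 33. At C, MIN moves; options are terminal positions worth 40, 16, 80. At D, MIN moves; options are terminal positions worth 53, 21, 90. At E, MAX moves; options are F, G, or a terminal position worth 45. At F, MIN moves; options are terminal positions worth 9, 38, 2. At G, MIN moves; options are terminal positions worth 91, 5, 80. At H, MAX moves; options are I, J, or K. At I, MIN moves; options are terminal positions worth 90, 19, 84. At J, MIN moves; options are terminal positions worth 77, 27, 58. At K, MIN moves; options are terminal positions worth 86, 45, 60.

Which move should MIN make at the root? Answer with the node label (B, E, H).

C (MIN): min(40, 16, 80) = 16
D (MIN): min(53, 21, 90) = 21
B (MAX): max(16, 21, 33) = 33
F (MIN): min(9, 38, 2) = 2
G (MIN): min(91, 5, 80) = 5
E (MAX): max(2, 5, 45) = 45
I (MIN): min(90, 19, 84) = 19
J (MIN): min(77, 27, 58) = 27
K (MIN): min(86, 45, 60) = 45
H (MAX): max(19, 27, 45) = 45
Root (MIN): min(33, 45, 45) = 33
MIN picks the child with the lowest value: B (value 33).

B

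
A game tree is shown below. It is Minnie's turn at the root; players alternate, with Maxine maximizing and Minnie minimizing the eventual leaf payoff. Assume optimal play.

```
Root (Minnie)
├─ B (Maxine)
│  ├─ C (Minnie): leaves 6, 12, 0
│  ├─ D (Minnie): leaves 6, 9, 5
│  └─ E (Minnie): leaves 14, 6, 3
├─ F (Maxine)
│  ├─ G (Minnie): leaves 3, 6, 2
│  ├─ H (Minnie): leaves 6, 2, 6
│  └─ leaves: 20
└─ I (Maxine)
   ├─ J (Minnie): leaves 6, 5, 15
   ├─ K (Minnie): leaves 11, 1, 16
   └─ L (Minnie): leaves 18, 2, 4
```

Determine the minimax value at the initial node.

5

C (Minnie): min(6, 12, 0) = 0
D (Minnie): min(6, 9, 5) = 5
E (Minnie): min(14, 6, 3) = 3
B (Maxine): max(0, 5, 3) = 5
G (Minnie): min(3, 6, 2) = 2
H (Minnie): min(6, 2, 6) = 2
F (Maxine): max(2, 2, 20) = 20
J (Minnie): min(6, 5, 15) = 5
K (Minnie): min(11, 1, 16) = 1
L (Minnie): min(18, 2, 4) = 2
I (Maxine): max(5, 1, 2) = 5
Root (Minnie): min(5, 20, 5) = 5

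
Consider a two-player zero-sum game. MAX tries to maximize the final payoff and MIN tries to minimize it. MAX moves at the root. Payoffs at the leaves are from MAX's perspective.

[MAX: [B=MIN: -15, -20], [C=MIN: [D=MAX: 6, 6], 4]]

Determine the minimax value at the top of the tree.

4

B (MIN): min(-15, -20) = -20
D (MAX): max(6, 6) = 6
C (MIN): min(6, 4) = 4
Root (MAX): max(-20, 4) = 4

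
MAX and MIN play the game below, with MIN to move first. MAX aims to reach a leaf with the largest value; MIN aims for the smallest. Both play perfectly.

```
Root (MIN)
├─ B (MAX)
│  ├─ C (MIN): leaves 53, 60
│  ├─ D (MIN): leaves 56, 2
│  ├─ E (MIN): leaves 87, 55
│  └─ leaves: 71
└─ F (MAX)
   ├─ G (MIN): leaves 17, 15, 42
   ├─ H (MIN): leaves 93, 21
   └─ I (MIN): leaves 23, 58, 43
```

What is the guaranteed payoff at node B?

C: min(53, 60) = 53
D: min(56, 2) = 2
E: min(87, 55) = 55
B: max(53, 2, 55, 71) = 71

71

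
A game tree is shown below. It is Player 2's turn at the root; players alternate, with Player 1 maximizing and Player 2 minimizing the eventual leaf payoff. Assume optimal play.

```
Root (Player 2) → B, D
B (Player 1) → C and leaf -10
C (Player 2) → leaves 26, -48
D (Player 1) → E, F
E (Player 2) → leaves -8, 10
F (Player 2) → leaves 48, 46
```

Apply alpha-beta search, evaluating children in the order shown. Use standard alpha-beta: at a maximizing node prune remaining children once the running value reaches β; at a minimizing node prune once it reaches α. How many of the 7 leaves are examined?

5

C [α=-∞,β=+∞]: v=-48
B [α=-∞,β=+∞]: v=-10
E [α=-∞,β=-10]: v=-8
D [α=-∞,β=-10]: v=-8 after child 1 ≥ β → β-cutoff, skip 1
Root [α=-∞,β=+∞]: v=-10
Leaves evaluated: 5 of 7.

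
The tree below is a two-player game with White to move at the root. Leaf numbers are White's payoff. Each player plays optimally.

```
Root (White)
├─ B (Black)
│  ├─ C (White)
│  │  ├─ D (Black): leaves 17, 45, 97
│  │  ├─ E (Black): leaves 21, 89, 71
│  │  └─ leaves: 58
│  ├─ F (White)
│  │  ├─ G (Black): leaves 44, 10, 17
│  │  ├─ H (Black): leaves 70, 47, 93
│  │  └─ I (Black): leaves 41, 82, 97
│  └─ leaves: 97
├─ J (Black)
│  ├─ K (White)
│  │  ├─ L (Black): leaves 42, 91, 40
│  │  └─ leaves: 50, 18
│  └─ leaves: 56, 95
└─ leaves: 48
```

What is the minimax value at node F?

47

G: min(44, 10, 17) = 10
H: min(70, 47, 93) = 47
I: min(41, 82, 97) = 41
F: max(10, 47, 41) = 47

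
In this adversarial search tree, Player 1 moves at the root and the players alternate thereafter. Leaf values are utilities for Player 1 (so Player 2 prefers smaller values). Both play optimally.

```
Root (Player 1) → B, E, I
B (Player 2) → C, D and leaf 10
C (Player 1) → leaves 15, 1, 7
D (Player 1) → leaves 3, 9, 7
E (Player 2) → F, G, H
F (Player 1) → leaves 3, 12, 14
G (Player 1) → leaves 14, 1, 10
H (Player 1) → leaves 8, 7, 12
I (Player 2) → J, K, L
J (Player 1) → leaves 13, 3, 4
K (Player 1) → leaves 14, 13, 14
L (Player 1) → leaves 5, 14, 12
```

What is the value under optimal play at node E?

F: max(3, 12, 14) = 14
G: max(14, 1, 10) = 14
H: max(8, 7, 12) = 12
E: min(14, 14, 12) = 12

12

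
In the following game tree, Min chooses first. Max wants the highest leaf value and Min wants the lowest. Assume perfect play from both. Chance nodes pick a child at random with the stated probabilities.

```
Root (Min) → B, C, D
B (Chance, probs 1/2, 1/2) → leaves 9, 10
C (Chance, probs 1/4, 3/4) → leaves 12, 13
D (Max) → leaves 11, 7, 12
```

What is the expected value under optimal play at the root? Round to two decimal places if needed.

9.5

B (Chance): 1/2·9 + 1/2·10 = 9.5
C (Chance): 1/4·12 + 3/4·13 = 12.75
D (Max): max(11, 7, 12) = 12
Root (Min): min(9.5, 12.75, 12) = 9.5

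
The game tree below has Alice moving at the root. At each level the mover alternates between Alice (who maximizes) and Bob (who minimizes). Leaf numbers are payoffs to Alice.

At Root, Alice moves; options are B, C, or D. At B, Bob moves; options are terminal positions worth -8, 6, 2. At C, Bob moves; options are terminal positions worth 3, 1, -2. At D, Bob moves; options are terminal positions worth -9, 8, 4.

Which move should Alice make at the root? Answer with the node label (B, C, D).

B (Bob): min(-8, 6, 2) = -8
C (Bob): min(3, 1, -2) = -2
D (Bob): min(-9, 8, 4) = -9
Root (Alice): max(-8, -2, -9) = -2
Alice picks the child with the highest value: C (value -2).

C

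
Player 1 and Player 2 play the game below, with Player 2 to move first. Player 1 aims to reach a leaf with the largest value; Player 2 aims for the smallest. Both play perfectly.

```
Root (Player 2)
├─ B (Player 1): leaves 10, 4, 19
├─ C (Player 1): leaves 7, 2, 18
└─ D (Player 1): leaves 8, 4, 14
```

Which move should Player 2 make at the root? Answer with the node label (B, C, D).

B (Player 1): max(10, 4, 19) = 19
C (Player 1): max(7, 2, 18) = 18
D (Player 1): max(8, 4, 14) = 14
Root (Player 2): min(19, 18, 14) = 14
Player 2 picks the child with the lowest value: D (value 14).

D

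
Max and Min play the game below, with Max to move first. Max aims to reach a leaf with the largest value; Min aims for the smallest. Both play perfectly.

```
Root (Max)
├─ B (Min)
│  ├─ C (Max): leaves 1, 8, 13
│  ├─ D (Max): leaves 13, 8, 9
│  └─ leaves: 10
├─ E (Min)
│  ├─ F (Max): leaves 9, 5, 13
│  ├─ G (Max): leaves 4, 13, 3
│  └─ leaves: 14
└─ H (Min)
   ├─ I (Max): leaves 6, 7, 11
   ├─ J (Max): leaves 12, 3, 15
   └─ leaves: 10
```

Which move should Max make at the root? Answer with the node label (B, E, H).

C (Max): max(1, 8, 13) = 13
D (Max): max(13, 8, 9) = 13
B (Min): min(13, 13, 10) = 10
F (Max): max(9, 5, 13) = 13
G (Max): max(4, 13, 3) = 13
E (Min): min(13, 13, 14) = 13
I (Max): max(6, 7, 11) = 11
J (Max): max(12, 3, 15) = 15
H (Min): min(11, 15, 10) = 10
Root (Max): max(10, 13, 10) = 13
Max picks the child with the highest value: E (value 13).

E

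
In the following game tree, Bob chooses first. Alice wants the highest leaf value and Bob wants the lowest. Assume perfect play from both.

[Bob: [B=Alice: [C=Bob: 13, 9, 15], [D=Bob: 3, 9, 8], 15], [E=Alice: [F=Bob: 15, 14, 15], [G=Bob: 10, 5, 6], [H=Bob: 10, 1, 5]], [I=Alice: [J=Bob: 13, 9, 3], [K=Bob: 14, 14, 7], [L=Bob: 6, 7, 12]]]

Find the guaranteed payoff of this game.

7

C (Bob): min(13, 9, 15) = 9
D (Bob): min(3, 9, 8) = 3
B (Alice): max(9, 3, 15) = 15
F (Bob): min(15, 14, 15) = 14
G (Bob): min(10, 5, 6) = 5
H (Bob): min(10, 1, 5) = 1
E (Alice): max(14, 5, 1) = 14
J (Bob): min(13, 9, 3) = 3
K (Bob): min(14, 14, 7) = 7
L (Bob): min(6, 7, 12) = 6
I (Alice): max(3, 7, 6) = 7
Root (Bob): min(15, 14, 7) = 7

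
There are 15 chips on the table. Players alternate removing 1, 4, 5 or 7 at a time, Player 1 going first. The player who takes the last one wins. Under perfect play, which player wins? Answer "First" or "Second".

W/L table (W = player to move can force a win):
i:   0  1  2  3  4  5  6  7  8  9 10 11 12 13 14 15
     L  W  L  W  W  W  W  W  L  W  L  W  W  W  W  W
Position 15 is W, so the first player wins.

First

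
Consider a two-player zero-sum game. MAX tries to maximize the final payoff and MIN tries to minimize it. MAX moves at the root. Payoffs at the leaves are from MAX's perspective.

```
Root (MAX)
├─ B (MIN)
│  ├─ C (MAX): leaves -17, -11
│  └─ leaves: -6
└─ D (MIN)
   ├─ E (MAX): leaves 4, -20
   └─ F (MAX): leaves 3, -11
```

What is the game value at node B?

-11

C: max(-17, -11) = -11
B: min(-11, -6) = -11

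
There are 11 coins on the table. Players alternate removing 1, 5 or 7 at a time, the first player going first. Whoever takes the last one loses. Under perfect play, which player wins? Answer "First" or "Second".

Mark each pile size as W (mover wins) or L (mover loses):
i:   0  1  2  3  4  5  6  7  8  9 10 11
     W  L  W  L  W  L  W  L  W  L  W  L
Position 11 is L, so the second player wins.

Second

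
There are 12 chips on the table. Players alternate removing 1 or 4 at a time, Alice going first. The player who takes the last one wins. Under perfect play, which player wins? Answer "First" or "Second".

Second

Positions where the player to move wins (W) vs loses (L):
i:   0  1  2  3  4  5  6  7  8  9 10 11 12
     L  W  L  W  W  L  W  L  W  W  L  W  L
Position 12 is L, so the second player wins.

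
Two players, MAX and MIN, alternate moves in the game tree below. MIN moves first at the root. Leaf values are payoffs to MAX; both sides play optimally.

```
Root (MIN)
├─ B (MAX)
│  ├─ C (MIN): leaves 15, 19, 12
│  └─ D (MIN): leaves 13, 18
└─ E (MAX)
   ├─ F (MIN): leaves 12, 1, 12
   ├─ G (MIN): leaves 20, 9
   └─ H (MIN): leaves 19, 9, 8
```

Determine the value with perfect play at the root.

C (MIN): min(15, 19, 12) = 12
D (MIN): min(13, 18) = 13
B (MAX): max(12, 13) = 13
F (MIN): min(12, 1, 12) = 1
G (MIN): min(20, 9) = 9
H (MIN): min(19, 9, 8) = 8
E (MAX): max(1, 9, 8) = 9
Root (MIN): min(13, 9) = 9

9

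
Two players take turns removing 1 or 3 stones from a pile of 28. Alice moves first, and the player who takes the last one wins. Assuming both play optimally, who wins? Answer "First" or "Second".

Positions where the player to move wins (W) vs loses (L):
i:   0  1  2  3  4  5  6  7  8  9 10 11 12 13 14 15 16 17 18 19 20 21 22 23 24 25 26 27 28
     L  W  L  W  L  W  L  W  L  W  L  W  L  W  L  W  L  W  L  W  L  W  L  W  L  W  L  W  L
Position 28 is L, so the second player wins.

Second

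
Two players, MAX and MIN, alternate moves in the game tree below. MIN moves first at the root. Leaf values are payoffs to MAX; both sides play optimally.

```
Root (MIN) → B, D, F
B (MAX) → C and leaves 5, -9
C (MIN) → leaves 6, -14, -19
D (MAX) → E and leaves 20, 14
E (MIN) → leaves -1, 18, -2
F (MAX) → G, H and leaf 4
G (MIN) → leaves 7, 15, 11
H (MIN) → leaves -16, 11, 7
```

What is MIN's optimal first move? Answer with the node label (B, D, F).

B

C (MIN): min(6, -14, -19) = -19
B (MAX): max(-19, 5, -9) = 5
E (MIN): min(-1, 18, -2) = -2
D (MAX): max(-2, 20, 14) = 20
G (MIN): min(7, 15, 11) = 7
H (MIN): min(-16, 11, 7) = -16
F (MAX): max(7, -16, 4) = 7
Root (MIN): min(5, 20, 7) = 5
MIN picks the child with the lowest value: B (value 5).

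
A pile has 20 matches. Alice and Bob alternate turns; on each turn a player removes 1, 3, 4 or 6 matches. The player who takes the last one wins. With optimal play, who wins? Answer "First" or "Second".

Positions where the player to move wins (W) vs loses (L):
i:   0  1  2  3  4  5  6  7  8  9 10 11 12 13 14 15 16 17 18 19 20
     L  W  L  W  W  W  W  L  W  L  W  W  W  W  L  W  L  W  W  W  W
Position 20 is W, so the first player wins.

First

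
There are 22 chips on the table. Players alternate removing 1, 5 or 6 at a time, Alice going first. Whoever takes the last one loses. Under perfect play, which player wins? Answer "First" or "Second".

First

Compute winning (W) and losing (L) positions by backward induction:
i:   0  1  2  3  4  5  6  7  8  9 10 11 12 13 14 15 16 17 18 19 20 21 22
     W  L  W  L  W  L  W  W  W  W  W  W  L  W  L  W  L  W  W  W  W  W  W
Position 22 is W, so the first player wins.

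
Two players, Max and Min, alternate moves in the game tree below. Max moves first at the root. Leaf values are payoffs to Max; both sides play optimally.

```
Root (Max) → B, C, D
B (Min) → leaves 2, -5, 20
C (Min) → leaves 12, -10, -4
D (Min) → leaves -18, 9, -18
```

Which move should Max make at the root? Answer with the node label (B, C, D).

B

B (Min): min(2, -5, 20) = -5
C (Min): min(12, -10, -4) = -10
D (Min): min(-18, 9, -18) = -18
Root (Max): max(-5, -10, -18) = -5
Max picks the child with the highest value: B (value -5).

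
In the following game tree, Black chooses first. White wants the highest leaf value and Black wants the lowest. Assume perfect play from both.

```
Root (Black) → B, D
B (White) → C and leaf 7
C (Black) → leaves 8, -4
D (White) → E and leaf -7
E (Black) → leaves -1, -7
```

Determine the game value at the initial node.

-7

C (Black): min(8, -4) = -4
B (White): max(-4, 7) = 7
E (Black): min(-1, -7) = -7
D (White): max(-7, -7) = -7
Root (Black): min(7, -7) = -7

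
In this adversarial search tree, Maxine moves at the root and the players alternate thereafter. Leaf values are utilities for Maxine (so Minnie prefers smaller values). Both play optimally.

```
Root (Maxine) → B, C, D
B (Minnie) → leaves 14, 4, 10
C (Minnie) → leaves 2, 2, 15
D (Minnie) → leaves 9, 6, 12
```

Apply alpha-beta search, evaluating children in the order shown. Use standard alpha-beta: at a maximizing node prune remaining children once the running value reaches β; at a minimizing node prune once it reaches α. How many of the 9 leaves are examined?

7

B [α=-∞,β=+∞]: v=4
C [α=4,β=+∞]: v=2 after child 1 ≤ α → α-cutoff, skip 2
D [α=4,β=+∞]: v=6
Root [α=-∞,β=+∞]: v=6
Leaves evaluated: 7 of 9.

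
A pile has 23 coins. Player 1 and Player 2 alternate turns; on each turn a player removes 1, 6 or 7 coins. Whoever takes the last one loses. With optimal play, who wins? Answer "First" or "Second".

First

W/L table (W = player to move can force a win):
i:   0  1  2  3  4  5  6  7  8  9 10 11 12 13 14 15 16 17 18 19 20 21 22 23
     W  L  W  L  W  L  W  W  W  W  W  W  W  L  W  L  W  L  W  W  W  W  W  W
Position 23 is W, so the first player wins.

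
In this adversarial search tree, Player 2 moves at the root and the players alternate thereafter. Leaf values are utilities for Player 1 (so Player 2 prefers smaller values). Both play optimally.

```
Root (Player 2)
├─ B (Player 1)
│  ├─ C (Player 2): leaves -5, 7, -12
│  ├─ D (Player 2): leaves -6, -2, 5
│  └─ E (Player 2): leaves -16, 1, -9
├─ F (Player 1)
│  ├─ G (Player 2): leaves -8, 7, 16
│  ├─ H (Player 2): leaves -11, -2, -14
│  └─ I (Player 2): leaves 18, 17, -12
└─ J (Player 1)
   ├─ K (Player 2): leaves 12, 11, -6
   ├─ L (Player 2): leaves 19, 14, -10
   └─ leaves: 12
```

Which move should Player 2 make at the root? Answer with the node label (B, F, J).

F

C (Player 2): min(-5, 7, -12) = -12
D (Player 2): min(-6, -2, 5) = -6
E (Player 2): min(-16, 1, -9) = -16
B (Player 1): max(-12, -6, -16) = -6
G (Player 2): min(-8, 7, 16) = -8
H (Player 2): min(-11, -2, -14) = -14
I (Player 2): min(18, 17, -12) = -12
F (Player 1): max(-8, -14, -12) = -8
K (Player 2): min(12, 11, -6) = -6
L (Player 2): min(19, 14, -10) = -10
J (Player 1): max(-6, -10, 12) = 12
Root (Player 2): min(-6, -8, 12) = -8
Player 2 picks the child with the lowest value: F (value -8).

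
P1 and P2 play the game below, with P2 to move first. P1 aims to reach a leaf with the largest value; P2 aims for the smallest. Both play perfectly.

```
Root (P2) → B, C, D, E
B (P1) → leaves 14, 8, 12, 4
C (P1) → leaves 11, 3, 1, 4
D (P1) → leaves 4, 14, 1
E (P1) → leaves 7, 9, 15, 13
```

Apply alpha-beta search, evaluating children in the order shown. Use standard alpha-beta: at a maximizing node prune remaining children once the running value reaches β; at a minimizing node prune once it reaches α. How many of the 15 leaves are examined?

B [α=-∞,β=+∞]: v=14
C [α=-∞,β=14]: v=11
D [α=-∞,β=11]: v=14 after child 2 ≥ β → β-cutoff, skip 1
E [α=-∞,β=11]: v=15 after child 3 ≥ β → β-cutoff, skip 1
Root [α=-∞,β=+∞]: v=11
Leaves evaluated: 13 of 15.

13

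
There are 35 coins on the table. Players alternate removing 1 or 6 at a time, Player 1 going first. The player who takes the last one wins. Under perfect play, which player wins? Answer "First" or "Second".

Second

Positions where the player to move wins (W) vs loses (L):
i:   0  1  2  3  4  5  6  7  8  9 10 11 12 13 14 15 16 17 18 19 20 21 22 23 24 25 26 27 28 29 30 31 32 33 34 35
     L  W  L  W  L  W  W  L  W  L  W  L  W  W  L  W  L  W  L  W  W  L  W  L  W  L  W  W  L  W  L  W  L  W  W  L
Position 35 is L, so the second player wins.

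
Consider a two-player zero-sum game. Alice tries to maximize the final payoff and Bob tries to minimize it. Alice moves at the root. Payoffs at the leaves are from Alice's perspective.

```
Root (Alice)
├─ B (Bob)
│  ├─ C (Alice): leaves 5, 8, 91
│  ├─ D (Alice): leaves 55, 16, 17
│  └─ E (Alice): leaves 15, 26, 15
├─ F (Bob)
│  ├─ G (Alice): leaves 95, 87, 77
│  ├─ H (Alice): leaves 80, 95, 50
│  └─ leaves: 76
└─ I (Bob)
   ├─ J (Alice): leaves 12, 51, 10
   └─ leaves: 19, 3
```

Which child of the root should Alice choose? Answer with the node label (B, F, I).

F

C (Alice): max(5, 8, 91) = 91
D (Alice): max(55, 16, 17) = 55
E (Alice): max(15, 26, 15) = 26
B (Bob): min(91, 55, 26) = 26
G (Alice): max(95, 87, 77) = 95
H (Alice): max(80, 95, 50) = 95
F (Bob): min(95, 95, 76) = 76
J (Alice): max(12, 51, 10) = 51
I (Bob): min(51, 19, 3) = 3
Root (Alice): max(26, 76, 3) = 76
Alice picks the child with the highest value: F (value 76).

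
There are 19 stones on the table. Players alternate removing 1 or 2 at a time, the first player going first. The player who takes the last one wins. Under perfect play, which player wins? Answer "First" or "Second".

First

i:   0  1  2  3  4  5  6  7  8  9 10 11 12 13 14 15 16 17 18 19
     L  W  W  L  W  W  L  W  W  L  W  W  L  W  W  L  W  W  L  W
Position 19 is W, so the first player wins.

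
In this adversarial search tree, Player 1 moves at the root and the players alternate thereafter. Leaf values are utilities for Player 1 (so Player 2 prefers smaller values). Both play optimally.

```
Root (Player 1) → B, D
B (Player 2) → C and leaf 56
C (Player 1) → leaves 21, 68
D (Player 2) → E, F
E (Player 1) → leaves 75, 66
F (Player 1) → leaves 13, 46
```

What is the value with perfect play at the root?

56

C (Player 1): max(21, 68) = 68
B (Player 2): min(68, 56) = 56
E (Player 1): max(75, 66) = 75
F (Player 1): max(13, 46) = 46
D (Player 2): min(75, 46) = 46
Root (Player 1): max(56, 46) = 56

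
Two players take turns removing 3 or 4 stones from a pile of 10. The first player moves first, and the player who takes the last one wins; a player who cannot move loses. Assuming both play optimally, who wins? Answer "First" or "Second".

Mark each pile size as W (mover wins) or L (mover loses):
i:   0  1  2  3  4  5  6  7  8  9 10
     L  L  L  W  W  W  W  L  L  L  W
Position 10 is W, so the first player wins.

First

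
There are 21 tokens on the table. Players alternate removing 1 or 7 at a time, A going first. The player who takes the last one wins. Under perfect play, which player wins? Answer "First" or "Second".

First

i:   0  1  2  3  4  5  6  7  8  9 10 11 12 13 14 15 16 17 18 19 20 21
     L  W  L  W  L  W  L  W  L  W  L  W  L  W  L  W  L  W  L  W  L  W
Position 21 is W, so the first player wins.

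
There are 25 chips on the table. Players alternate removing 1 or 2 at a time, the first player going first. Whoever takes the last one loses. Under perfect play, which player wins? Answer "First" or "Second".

Second

Mark each pile size as W (mover wins) or L (mover loses):
i:   0  1  2  3  4  5  6  7  8  9 10 11 12 13 14 15 16 17 18 19 20 21 22 23 24 25
     W  L  W  W  L  W  W  L  W  W  L  W  W  L  W  W  L  W  W  L  W  W  L  W  W  L
Position 25 is L, so the second player wins.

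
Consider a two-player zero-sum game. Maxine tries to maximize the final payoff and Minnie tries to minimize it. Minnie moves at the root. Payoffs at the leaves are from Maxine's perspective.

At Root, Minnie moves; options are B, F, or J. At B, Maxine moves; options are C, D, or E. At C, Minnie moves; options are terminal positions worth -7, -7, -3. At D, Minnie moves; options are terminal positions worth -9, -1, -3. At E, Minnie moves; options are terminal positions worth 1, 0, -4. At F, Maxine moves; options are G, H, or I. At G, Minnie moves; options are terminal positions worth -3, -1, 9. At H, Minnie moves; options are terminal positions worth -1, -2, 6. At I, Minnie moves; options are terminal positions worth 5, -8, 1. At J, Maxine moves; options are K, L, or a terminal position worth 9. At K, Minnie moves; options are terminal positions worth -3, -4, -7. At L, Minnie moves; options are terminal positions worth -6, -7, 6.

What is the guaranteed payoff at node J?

K: min(-3, -4, -7) = -7
L: min(-6, -7, 6) = -7
J: max(-7, -7, 9) = 9

9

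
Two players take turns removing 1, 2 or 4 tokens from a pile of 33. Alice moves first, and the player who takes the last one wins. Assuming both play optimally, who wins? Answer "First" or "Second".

i:   0  1  2  3  4  5  6  7  8  9 10 11 12 13 14 15 16 17 18 19 20 21 22 23 24 25 26 27 28 29 30 31 32 33
     L  W  W  L  W  W  L  W  W  L  W  W  L  W  W  L  W  W  L  W  W  L  W  W  L  W  W  L  W  W  L  W  W  L
Position 33 is L, so the second player wins.

Second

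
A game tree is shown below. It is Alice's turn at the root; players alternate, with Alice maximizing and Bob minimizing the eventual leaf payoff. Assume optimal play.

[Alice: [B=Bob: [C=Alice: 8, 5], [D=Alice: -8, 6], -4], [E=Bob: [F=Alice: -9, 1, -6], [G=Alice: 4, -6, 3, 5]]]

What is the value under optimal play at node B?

-4

C: max(8, 5) = 8
D: max(-8, 6) = 6
B: min(8, 6, -4) = -4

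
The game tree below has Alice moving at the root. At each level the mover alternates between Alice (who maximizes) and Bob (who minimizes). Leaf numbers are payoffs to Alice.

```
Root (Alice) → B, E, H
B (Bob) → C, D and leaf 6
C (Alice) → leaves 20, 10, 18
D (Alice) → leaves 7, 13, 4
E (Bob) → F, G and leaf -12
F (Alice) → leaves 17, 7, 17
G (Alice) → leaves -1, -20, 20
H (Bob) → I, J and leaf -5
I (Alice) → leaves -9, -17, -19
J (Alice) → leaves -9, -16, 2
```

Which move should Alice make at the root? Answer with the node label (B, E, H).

B

C (Alice): max(20, 10, 18) = 20
D (Alice): max(7, 13, 4) = 13
B (Bob): min(20, 13, 6) = 6
F (Alice): max(17, 7, 17) = 17
G (Alice): max(-1, -20, 20) = 20
E (Bob): min(17, 20, -12) = -12
I (Alice): max(-9, -17, -19) = -9
J (Alice): max(-9, -16, 2) = 2
H (Bob): min(-9, 2, -5) = -9
Root (Alice): max(6, -12, -9) = 6
Alice picks the child with the highest value: B (value 6).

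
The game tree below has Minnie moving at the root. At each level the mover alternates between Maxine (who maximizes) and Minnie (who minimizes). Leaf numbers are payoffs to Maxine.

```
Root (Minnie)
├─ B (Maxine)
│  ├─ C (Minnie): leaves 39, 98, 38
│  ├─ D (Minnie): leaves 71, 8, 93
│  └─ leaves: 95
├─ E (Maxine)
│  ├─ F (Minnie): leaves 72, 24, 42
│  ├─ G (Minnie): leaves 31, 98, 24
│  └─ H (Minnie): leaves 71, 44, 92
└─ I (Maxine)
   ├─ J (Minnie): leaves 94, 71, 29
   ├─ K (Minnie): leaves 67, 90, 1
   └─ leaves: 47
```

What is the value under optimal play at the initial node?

C (Minnie): min(39, 98, 38) = 38
D (Minnie): min(71, 8, 93) = 8
B (Maxine): max(38, 8, 95) = 95
F (Minnie): min(72, 24, 42) = 24
G (Minnie): min(31, 98, 24) = 24
H (Minnie): min(71, 44, 92) = 44
E (Maxine): max(24, 24, 44) = 44
J (Minnie): min(94, 71, 29) = 29
K (Minnie): min(67, 90, 1) = 1
I (Maxine): max(29, 1, 47) = 47
Root (Minnie): min(95, 44, 47) = 44

44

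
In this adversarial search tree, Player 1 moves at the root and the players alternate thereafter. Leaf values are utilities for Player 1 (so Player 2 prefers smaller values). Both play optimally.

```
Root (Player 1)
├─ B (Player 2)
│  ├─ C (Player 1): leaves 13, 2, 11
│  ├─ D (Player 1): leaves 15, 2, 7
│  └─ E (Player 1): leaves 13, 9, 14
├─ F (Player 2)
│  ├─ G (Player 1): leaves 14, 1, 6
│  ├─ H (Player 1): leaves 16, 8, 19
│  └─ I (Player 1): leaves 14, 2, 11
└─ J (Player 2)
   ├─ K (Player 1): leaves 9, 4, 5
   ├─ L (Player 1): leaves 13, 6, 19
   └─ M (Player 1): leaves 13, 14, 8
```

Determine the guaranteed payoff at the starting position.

C (Player 1): max(13, 2, 11) = 13
D (Player 1): max(15, 2, 7) = 15
E (Player 1): max(13, 9, 14) = 14
B (Player 2): min(13, 15, 14) = 13
G (Player 1): max(14, 1, 6) = 14
H (Player 1): max(16, 8, 19) = 19
I (Player 1): max(14, 2, 11) = 14
F (Player 2): min(14, 19, 14) = 14
K (Player 1): max(9, 4, 5) = 9
L (Player 1): max(13, 6, 19) = 19
M (Player 1): max(13, 14, 8) = 14
J (Player 2): min(9, 19, 14) = 9
Root (Player 1): max(13, 14, 9) = 14

14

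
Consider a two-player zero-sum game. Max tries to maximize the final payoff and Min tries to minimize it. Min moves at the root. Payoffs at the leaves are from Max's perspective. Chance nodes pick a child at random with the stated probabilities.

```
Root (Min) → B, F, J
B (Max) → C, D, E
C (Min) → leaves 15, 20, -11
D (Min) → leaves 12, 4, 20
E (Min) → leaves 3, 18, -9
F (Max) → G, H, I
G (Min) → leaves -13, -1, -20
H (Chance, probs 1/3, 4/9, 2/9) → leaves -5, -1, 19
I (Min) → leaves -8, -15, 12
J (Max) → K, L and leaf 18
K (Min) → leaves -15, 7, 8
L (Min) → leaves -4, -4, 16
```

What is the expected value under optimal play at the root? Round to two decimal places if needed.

C (Min): min(15, 20, -11) = -11
D (Min): min(12, 4, 20) = 4
E (Min): min(3, 18, -9) = -9
B (Max): max(-11, 4, -9) = 4
G (Min): min(-13, -1, -20) = -20
H (Chance): 1/3·-5 + 4/9·-1 + 2/9·19 = 2.11
I (Min): min(-8, -15, 12) = -15
F (Max): max(-20, 2.11, -15) = 2.11
K (Min): min(-15, 7, 8) = -15
L (Min): min(-4, -4, 16) = -4
J (Max): max(-15, -4, 18) = 18
Root (Min): min(4, 2.11, 18) = 2.11

2.11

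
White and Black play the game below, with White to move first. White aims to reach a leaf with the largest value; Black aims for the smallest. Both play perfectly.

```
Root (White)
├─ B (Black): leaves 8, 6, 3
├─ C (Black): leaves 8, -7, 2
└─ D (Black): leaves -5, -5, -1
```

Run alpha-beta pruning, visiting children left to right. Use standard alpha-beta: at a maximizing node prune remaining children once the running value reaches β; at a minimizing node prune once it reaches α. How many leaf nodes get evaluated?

6

B [α=-∞,β=+∞]: v=3
C [α=3,β=+∞]: v=-7 after child 2 ≤ α → α-cutoff, skip 1
D [α=3,β=+∞]: v=-5 after child 1 ≤ α → α-cutoff, skip 2
Root [α=-∞,β=+∞]: v=3
Leaves evaluated: 6 of 9.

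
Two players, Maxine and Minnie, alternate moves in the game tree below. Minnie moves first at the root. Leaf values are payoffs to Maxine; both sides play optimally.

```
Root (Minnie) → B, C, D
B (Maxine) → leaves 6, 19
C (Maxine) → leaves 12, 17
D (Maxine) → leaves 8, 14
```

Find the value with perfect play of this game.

14

B (Maxine): max(6, 19) = 19
C (Maxine): max(12, 17) = 17
D (Maxine): max(8, 14) = 14
Root (Minnie): min(19, 17, 14) = 14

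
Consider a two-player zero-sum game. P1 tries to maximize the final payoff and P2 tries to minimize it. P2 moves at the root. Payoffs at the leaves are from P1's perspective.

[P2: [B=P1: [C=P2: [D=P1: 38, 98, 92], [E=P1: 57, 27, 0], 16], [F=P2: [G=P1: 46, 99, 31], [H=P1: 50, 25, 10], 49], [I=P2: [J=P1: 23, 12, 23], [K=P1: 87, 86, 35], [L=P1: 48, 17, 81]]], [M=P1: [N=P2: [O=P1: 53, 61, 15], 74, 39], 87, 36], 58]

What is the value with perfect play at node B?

D: max(38, 98, 92) = 98
E: max(57, 27, 0) = 57
C: min(98, 57, 16) = 16
G: max(46, 99, 31) = 99
H: max(50, 25, 10) = 50
F: min(99, 50, 49) = 49
J: max(23, 12, 23) = 23
K: max(87, 86, 35) = 87
L: max(48, 17, 81) = 81
I: min(23, 87, 81) = 23
B: max(16, 49, 23) = 49

49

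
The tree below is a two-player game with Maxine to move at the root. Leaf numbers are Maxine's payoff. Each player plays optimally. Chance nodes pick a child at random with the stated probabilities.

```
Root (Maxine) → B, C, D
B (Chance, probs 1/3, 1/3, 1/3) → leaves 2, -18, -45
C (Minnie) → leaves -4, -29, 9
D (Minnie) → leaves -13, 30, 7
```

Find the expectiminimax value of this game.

B (Chance): 1/3·2 + 1/3·-18 + 1/3·-45 = -20.33
C (Minnie): min(-4, -29, 9) = -29
D (Minnie): min(-13, 30, 7) = -13
Root (Maxine): max(-20.33, -29, -13) = -13

-13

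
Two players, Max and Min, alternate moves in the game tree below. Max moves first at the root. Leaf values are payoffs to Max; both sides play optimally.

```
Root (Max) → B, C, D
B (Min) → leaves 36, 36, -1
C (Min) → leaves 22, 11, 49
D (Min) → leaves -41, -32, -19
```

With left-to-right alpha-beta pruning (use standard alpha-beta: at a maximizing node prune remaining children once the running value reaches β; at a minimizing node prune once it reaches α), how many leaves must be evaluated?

B [α=-∞,β=+∞]: v=-1
C [α=-1,β=+∞]: v=11
D [α=11,β=+∞]: v=-41 after child 1 ≤ α → α-cutoff, skip 2
Root [α=-∞,β=+∞]: v=11
Leaves evaluated: 7 of 9.

7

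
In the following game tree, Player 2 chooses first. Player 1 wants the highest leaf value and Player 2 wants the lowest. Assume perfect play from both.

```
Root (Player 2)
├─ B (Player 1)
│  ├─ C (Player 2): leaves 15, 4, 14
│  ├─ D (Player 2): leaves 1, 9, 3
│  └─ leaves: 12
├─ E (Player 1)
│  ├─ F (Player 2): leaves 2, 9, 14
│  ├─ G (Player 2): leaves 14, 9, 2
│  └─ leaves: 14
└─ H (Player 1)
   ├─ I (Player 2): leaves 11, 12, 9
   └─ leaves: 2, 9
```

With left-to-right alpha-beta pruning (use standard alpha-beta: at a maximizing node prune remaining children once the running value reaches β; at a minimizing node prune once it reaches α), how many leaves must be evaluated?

17

C [α=-∞,β=+∞]: v=4
D [α=4,β=+∞]: v=1 after child 1 ≤ α → α-cutoff, skip 2
B [α=-∞,β=+∞]: v=12
F [α=-∞,β=12]: v=2
G [α=2,β=12]: v=2
E [α=-∞,β=12]: v=14
I [α=-∞,β=12]: v=9
H [α=-∞,β=12]: v=9
Root [α=-∞,β=+∞]: v=9
Leaves evaluated: 17 of 19.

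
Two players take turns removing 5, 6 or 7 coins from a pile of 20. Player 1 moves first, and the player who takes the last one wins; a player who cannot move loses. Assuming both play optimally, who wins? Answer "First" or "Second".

First

Compute winning (W) and losing (L) positions by backward induction:
i:   0  1  2  3  4  5  6  7  8  9 10 11 12 13 14 15 16 17 18 19 20
     L  L  L  L  L  W  W  W  W  W  W  W  L  L  L  L  L  W  W  W  W
Position 20 is W, so the first player wins.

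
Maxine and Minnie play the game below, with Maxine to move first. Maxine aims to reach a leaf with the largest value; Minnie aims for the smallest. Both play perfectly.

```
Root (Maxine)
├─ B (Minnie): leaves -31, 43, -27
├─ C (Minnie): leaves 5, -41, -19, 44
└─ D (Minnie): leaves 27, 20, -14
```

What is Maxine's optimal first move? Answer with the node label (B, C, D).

B (Minnie): min(-31, 43, -27) = -31
C (Minnie): min(5, -41, -19, 44) = -41
D (Minnie): min(27, 20, -14) = -14
Root (Maxine): max(-31, -41, -14) = -14
Maxine picks the child with the highest value: D (value -14).

D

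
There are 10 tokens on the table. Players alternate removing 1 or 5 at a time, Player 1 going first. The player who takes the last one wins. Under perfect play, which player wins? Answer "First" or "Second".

Second

Positions where the player to move wins (W) vs loses (L):
i:   0  1  2  3  4  5  6  7  8  9 10
     L  W  L  W  L  W  L  W  L  W  L
Position 10 is L, so the second player wins.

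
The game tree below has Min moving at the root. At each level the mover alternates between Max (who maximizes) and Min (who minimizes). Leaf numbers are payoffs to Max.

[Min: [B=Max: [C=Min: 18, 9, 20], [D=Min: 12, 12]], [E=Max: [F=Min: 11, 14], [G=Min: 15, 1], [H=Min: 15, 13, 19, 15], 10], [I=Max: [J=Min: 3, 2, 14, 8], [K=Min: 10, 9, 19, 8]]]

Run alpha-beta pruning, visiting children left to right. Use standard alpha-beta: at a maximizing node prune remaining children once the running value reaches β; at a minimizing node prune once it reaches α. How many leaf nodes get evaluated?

C [α=-∞,β=+∞]: v=9
D [α=9,β=+∞]: v=12
B [α=-∞,β=+∞]: v=12
F [α=-∞,β=12]: v=11
G [α=11,β=12]: v=1
H [α=11,β=12]: v=13
E [α=-∞,β=12]: v=13 after child 3 ≥ β → β-cutoff, skip 1
J [α=-∞,β=12]: v=2
K [α=2,β=12]: v=8
I [α=-∞,β=12]: v=8
Root [α=-∞,β=+∞]: v=8
Leaves evaluated: 21 of 22.

21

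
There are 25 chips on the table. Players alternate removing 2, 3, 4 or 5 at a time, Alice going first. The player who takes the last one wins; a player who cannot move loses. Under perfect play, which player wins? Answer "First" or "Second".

W/L table (W = player to move can force a win):
i:   0  1  2  3  4  5  6  7  8  9 10 11 12 13 14 15 16 17 18 19 20 21 22 23 24 25
     L  L  W  W  W  W  W  L  L  W  W  W  W  W  L  L  W  W  W  W  W  L  L  W  W  W
Position 25 is W, so the first player wins.

First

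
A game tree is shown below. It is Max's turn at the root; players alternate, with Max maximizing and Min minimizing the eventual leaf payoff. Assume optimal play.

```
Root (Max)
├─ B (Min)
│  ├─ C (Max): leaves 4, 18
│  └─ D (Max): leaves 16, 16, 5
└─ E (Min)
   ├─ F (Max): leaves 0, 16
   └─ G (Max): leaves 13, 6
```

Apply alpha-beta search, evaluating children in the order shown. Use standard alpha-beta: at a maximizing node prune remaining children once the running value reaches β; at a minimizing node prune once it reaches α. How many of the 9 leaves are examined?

C [α=-∞,β=+∞]: v=18
D [α=-∞,β=18]: v=16
B [α=-∞,β=+∞]: v=16
F [α=16,β=+∞]: v=16
E [α=16,β=+∞]: v=16 after child 1 ≤ α → α-cutoff, skip 1
Root [α=-∞,β=+∞]: v=16
Leaves evaluated: 7 of 9.

7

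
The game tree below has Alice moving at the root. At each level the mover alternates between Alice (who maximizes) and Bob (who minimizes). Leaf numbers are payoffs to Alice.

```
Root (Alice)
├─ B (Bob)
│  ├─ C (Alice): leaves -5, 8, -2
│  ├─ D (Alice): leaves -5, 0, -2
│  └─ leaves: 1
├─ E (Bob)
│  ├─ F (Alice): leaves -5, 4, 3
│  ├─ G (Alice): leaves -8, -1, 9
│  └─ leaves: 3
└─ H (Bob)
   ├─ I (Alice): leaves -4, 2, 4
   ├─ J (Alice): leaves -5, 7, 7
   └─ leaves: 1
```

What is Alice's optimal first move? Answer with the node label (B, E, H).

C (Alice): max(-5, 8, -2) = 8
D (Alice): max(-5, 0, -2) = 0
B (Bob): min(8, 0, 1) = 0
F (Alice): max(-5, 4, 3) = 4
G (Alice): max(-8, -1, 9) = 9
E (Bob): min(4, 9, 3) = 3
I (Alice): max(-4, 2, 4) = 4
J (Alice): max(-5, 7, 7) = 7
H (Bob): min(4, 7, 1) = 1
Root (Alice): max(0, 3, 1) = 3
Alice picks the child with the highest value: E (value 3).

E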